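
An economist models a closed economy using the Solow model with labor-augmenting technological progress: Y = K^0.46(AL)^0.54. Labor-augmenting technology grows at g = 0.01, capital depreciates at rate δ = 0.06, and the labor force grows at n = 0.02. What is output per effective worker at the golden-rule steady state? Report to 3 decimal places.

The effective depreciation rate is n + g + δ = 0.02 + 0.01 + 0.06 = 0.09.
Maximizing c = f(k) − (n+g+δ)·k gives f'(k) = n+g+δ, i.e. 0.46·k^(0.46−1) = 0.09, so k_gold = (0.46/0.09)^(1/0.54) ≈ 20.5147.
Output: y_gold = k_gold^0.46 = 20.5147^0.46 ≈ 4.0137.

y_gold ≈ 4.014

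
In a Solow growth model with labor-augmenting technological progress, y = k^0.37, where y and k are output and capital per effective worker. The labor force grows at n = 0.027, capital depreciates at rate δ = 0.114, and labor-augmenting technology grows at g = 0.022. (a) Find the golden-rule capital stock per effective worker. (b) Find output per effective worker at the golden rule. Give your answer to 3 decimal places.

(a) k_gold ≈ 3.674; (b) y_gold ≈ 1.618

Break-even investment rate: n + g + δ = 0.027 + 0.022 + 0.114 = 0.163.
At the golden rule the marginal product of capital equals n+g+δ: 0.37·k^(0.37−1) = 0.163. Solving, k_gold = (0.37/0.163)^(1/0.63) ≈ 3.6737.
y_gold = 3.6737^0.37 ≈ 1.6184.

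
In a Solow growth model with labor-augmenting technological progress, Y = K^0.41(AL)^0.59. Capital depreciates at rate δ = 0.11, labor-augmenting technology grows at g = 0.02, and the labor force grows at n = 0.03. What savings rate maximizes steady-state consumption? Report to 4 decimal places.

Capital per effective worker breaks even when investment replaces (n + g + δ)·k; here n + g + δ = 0.16.
At the golden rule MPK = n+g+δ, and in any Cobb-Douglas steady state s = (n+g+δ)·k/y = MPK·k/y = capital's share 0.41.

s_gold = 0.4100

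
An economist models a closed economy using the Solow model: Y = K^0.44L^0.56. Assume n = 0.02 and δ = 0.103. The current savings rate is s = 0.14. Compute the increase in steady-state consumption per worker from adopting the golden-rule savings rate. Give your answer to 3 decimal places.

Δc ≈ 0.572

n + δ = 0.02 + 0.103 = 0.123.
Current steady state (s = 0.14): k* = (0.14/0.123)^(1/0.56) ≈ 1.2601, y* = 1.2601^0.44 ≈ 1.1071, c* = (1−0.14)·1.1071 ≈ 0.9521.
Maximizing c = f(k) − (n+δ)·k gives f'(k) = n+δ, i.e. 0.44·k^(0.44−1) = 0.123, so k_gold = (0.44/0.123)^(1/0.56) ≈ 9.7382.
y_gold = 9.7382^0.44 ≈ 2.7223, c_gold = y_gold − 0.123·k_gold ≈ 1.5245.
Gain: Δc = 1.5245 − 0.9521 ≈ 0.5724.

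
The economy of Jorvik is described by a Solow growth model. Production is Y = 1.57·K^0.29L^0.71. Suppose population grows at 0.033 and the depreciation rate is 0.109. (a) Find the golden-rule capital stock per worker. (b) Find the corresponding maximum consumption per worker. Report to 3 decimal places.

n + δ = 0.033 + 0.109 = 0.142.
Setting f'(k) = n+δ gives 0.29·1.57·k^(0.29−1) = 0.142, hence k_gold = (0.29·1.57/0.142)^(1/0.71) ≈ 5.1605.
y_gold = 1.57·5.1605^0.29 ≈ 2.5269; c_gold = y_gold − 0.142·k_gold ≈ 1.7941.

(a) k_gold ≈ 5.160; (b) c_gold ≈ 1.794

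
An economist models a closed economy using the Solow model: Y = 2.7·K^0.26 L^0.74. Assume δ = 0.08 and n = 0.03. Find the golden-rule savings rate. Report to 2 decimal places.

s_gold = 0.26

The effective depreciation rate is n + δ = 0.03 + 0.08 = 0.11.
At the golden rule MPK = n+δ, and in any Cobb-Douglas steady state s = (n+δ)·k/y = MPK·k/y = capital's share 0.26.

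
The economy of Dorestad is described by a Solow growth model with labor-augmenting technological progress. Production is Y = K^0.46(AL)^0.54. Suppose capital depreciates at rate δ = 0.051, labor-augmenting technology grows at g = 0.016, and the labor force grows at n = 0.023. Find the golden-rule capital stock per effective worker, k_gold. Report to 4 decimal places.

k_gold ≈ 20.5147

The effective depreciation rate is n + g + δ = 0.023 + 0.016 + 0.051 = 0.09.
At the golden rule the marginal product of capital equals n+g+δ: 0.46·k^(0.46−1) = 0.09. Solving, k_gold = (0.46/0.09)^(1/0.54) ≈ 20.5147.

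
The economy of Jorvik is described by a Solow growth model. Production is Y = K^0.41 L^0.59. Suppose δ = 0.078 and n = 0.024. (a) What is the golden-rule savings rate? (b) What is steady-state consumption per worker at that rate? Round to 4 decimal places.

(a) s_gold = 0.4100; (b) c_gold ≈ 1.5513

Capital per worker breaks even when investment replaces (n + δ)·k; here n + δ = 0.102.
For Cobb-Douglas, s_gold equals capital's share: s_gold = 0.41.
Maximizing c = f(k) − (n+δ)·k gives f'(k) = n+δ, i.e. 0.41·k^(0.41−1) = 0.102, so k_gold = (0.41/0.102)^(1/0.59) ≈ 10.5692.
y_gold = 10.5692^0.41 ≈ 2.6294; c_gold = (1−0.41)·y_gold ≈ 1.5513.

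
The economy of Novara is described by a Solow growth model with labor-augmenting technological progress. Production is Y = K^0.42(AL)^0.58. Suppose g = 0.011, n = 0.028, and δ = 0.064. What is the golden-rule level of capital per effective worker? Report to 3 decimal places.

n + g + δ = 0.028 + 0.011 + 0.064 = 0.103.
At the golden rule the marginal product of capital equals n+g+δ: 0.42·k^(0.42−1) = 0.103. Solving, k_gold = (0.42/0.103)^(1/0.58) ≈ 11.2833.

k_gold ≈ 11.283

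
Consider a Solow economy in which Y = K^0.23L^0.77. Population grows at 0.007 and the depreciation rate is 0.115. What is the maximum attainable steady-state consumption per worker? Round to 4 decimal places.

c_gold ≈ 0.9306

Capital per worker breaks even when investment replaces (n + δ)·k; here n + δ = 0.122.
Maximizing c = f(k) − (n+δ)·k gives f'(k) = n+δ, i.e. 0.23·k^(0.23−1) = 0.122, so k_gold = (0.23/0.122)^(1/0.77) ≈ 2.2784.
y_gold = 2.2784^0.23 ≈ 1.2085.
c_gold = y_gold − (n+δ)·k_gold = 1.2085 − 0.122·2.2784 ≈ 0.9306.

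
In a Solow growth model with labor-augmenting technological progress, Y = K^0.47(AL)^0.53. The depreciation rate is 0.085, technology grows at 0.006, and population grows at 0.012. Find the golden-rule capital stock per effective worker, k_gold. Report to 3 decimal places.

k_gold ≈ 17.534

The effective depreciation rate is n + g + δ = 0.012 + 0.006 + 0.085 = 0.103.
At the golden rule the marginal product of capital equals n+g+δ: 0.47·k^(0.47−1) = 0.103. Solving, k_gold = (0.47/0.103)^(1/0.53) ≈ 17.5343.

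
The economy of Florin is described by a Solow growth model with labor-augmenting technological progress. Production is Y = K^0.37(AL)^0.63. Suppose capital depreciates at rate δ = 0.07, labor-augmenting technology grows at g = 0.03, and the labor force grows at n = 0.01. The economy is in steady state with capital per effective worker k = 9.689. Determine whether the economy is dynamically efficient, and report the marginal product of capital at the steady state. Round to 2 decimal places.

dynamically inefficient; MPK ≈ 0.09

Break-even investment rate: n + g + δ = 0.01 + 0.03 + 0.07 = 0.11.
MPK = 0.37·k^(0.37−1) = 0.37·9.689^(-0.63) ≈ 0.0885.
MPK < 0.11, so the economy is dynamically inefficient (over-saving).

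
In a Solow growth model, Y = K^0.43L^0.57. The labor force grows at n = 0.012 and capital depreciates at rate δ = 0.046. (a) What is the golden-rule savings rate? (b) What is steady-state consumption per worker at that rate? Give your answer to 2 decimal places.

(a) s_gold = 0.43; (b) c_gold ≈ 2.58

Capital per worker breaks even when investment replaces (n + δ)·k; here n + δ = 0.058.
For Cobb-Douglas, s_gold equals capital's share: s_gold = 0.43.
Golden rule sets MPK = n+δ: 0.43·k^(0.43−1) = 0.058, so k_gold = (0.43/0.058)^(1/0.57) ≈ 33.6037.
y_gold = 33.6037^0.43 ≈ 4.5326; c_gold = (1−0.43)·y_gold ≈ 2.5836.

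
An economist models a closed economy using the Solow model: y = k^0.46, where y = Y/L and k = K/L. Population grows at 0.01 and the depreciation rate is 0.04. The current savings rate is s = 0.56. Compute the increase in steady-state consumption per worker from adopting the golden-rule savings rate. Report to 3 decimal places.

Break-even investment rate: n + δ = 0.01 + 0.04 = 0.05.
Current steady state (s = 0.56): k* = (0.56/0.05)^(1/0.54) ≈ 87.6993, y* = 87.6993^0.46 ≈ 7.8303, c* = (1−0.56)·7.8303 ≈ 3.4453.
Golden rule sets MPK = n+δ: 0.46·k^(0.46−1) = 0.05, so k_gold = (0.46/0.05)^(1/0.54) ≈ 60.9245.
y_gold = 60.9245^0.46 ≈ 6.6222, c_gold = y_gold − 0.05·k_gold ≈ 3.5760.
Gain: Δc = 3.5760 − 3.4453 ≈ 0.1307.

Δc ≈ 0.131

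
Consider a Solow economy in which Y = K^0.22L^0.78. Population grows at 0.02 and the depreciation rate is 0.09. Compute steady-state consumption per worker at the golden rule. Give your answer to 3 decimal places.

c_gold ≈ 0.948

Break-even investment rate: n + δ = 0.02 + 0.09 = 0.11.
Maximizing c = f(k) − (n+δ)·k gives f'(k) = n+δ, i.e. 0.22·k^(0.22−1) = 0.11, so k_gold = (0.22/0.11)^(1/0.78) ≈ 2.4318.
y_gold = 2.4318^0.22 ≈ 1.2159.
c_gold = y_gold − (n+δ)·k_gold = 1.2159 − 0.11·2.4318 ≈ 0.9484.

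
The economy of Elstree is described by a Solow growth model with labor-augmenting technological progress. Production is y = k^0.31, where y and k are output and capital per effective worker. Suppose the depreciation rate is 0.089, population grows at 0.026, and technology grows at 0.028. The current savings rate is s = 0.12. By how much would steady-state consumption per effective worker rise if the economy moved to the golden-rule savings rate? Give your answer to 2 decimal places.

n + g + δ = 0.026 + 0.028 + 0.089 = 0.143.
Current steady state (s = 0.12): k* = (0.12/0.143)^(1/0.69) ≈ 0.7756, y* = 0.7756^0.31 ≈ 0.9242, c* = (1−0.12)·0.9242 ≈ 0.8133.
Setting f'(k) = n+g+δ gives 0.31·k^(0.31−1) = 0.143, hence k_gold = (0.31/0.143)^(1/0.69) ≈ 3.0690.
y_gold = 3.0690^0.31 ≈ 1.4157, c_gold = y_gold − 0.143·k_gold ≈ 0.9768.
Gain: Δc = 0.9768 − 0.8133 ≈ 0.1635.

Δc ≈ 0.16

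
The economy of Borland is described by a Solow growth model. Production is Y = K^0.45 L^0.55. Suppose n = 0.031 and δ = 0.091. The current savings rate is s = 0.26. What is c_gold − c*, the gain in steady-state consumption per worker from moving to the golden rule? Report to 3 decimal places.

Δc ≈ 0.226

n + δ = 0.031 + 0.091 = 0.122.
Current steady state (s = 0.26): k* = (0.26/0.122)^(1/0.55) ≈ 3.9580, y* = 3.9580^0.45 ≈ 1.8572, c* = (1−0.26)·1.8572 ≈ 1.3743.
Setting f'(k) = n+δ gives 0.45·k^(0.45−1) = 0.122, hence k_gold = (0.45/0.122)^(1/0.55) ≈ 10.7310.
y_gold = 10.7310^0.45 ≈ 2.9093, c_gold = y_gold − 0.122·k_gold ≈ 1.6001.
Gain: Δc = 1.6001 − 1.3743 ≈ 0.2258.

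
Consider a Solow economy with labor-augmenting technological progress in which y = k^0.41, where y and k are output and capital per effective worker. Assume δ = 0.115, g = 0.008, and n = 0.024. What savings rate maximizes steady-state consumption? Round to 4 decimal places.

s_gold = 0.4100

The effective depreciation rate is n + g + δ = 0.024 + 0.008 + 0.115 = 0.147.
At the golden rule MPK = n+g+δ, and in any Cobb-Douglas steady state s = (n+g+δ)·k/y = MPK·k/y = capital's share 0.41.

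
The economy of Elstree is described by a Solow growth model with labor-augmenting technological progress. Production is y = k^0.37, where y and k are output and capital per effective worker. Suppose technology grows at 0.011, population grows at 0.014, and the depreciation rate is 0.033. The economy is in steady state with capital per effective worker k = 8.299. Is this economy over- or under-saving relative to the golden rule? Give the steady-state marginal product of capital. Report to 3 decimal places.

under-saving; MPK ≈ 0.098

Capital per effective worker breaks even when investment replaces (n + g + δ)·k; here n + g + δ = 0.058.
MPK = 0.37·k^(0.37−1) = 0.37·8.299^(-0.63) ≈ 0.0975.
MPK > 0.058, so the economy is dynamically efficient (under-saving).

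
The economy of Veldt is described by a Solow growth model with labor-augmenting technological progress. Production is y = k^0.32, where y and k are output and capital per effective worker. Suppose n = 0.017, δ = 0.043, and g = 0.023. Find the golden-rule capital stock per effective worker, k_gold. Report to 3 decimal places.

k_gold ≈ 7.276

The effective depreciation rate is n + g + δ = 0.017 + 0.023 + 0.043 = 0.083.
At the golden rule the marginal product of capital equals n+g+δ: 0.32·k^(0.32−1) = 0.083. Solving, k_gold = (0.32/0.083)^(1/0.68) ≈ 7.2756.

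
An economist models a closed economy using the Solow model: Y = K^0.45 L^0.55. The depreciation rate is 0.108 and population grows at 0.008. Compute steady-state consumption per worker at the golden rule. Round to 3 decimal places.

Capital per worker breaks even when investment replaces (n + δ)·k; here n + δ = 0.116.
Maximizing c = f(k) − (n+δ)·k gives f'(k) = n+δ, i.e. 0.45·k^(0.45−1) = 0.116, so k_gold = (0.45/0.116)^(1/0.55) ≈ 11.7615.
y_gold = 11.7615^0.45 ≈ 3.0319.
c_gold = y_gold − (n+δ)·k_gold = 3.0319 − 0.116·11.7615 ≈ 1.6675.

c_gold ≈ 1.668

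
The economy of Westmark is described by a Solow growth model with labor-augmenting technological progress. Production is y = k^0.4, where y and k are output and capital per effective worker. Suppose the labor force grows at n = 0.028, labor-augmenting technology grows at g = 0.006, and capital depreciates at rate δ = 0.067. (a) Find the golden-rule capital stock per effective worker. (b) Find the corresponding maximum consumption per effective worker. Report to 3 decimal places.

n + g + δ = 0.028 + 0.006 + 0.067 = 0.101.
Setting f'(k) = n+g+δ gives 0.4·k^(0.4−1) = 0.101, hence k_gold = (0.4/0.101)^(1/0.6) ≈ 9.9136.
y_gold = 9.9136^0.4 ≈ 2.5032; c_gold = y_gold − 0.101·k_gold ≈ 1.5019.

(a) k_gold ≈ 9.914; (b) c_gold ≈ 1.502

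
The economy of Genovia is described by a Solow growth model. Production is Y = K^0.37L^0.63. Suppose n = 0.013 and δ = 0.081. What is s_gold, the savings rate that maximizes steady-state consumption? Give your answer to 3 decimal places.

The effective depreciation rate is n + δ = 0.013 + 0.081 = 0.094.
At the golden rule MPK = n+δ, and in any Cobb-Douglas steady state s = (n+δ)·k/y = MPK·k/y = capital's share 0.37.

s_gold = 0.370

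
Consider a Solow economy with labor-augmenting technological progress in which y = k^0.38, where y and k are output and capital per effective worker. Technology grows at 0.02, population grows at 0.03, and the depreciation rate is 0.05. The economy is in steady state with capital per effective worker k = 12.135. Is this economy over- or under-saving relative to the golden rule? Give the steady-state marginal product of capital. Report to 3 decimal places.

over-saving; MPK ≈ 0.081

Break-even investment rate: n + g + δ = 0.03 + 0.02 + 0.05 = 0.1.
MPK = 0.38·k^(0.38−1) = 0.38·12.135^(-0.62) ≈ 0.0808.
MPK < 0.1, so the economy is dynamically inefficient (over-saving).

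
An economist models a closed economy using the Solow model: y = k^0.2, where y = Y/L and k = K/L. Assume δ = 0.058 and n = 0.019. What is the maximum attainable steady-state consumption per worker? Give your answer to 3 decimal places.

n + δ = 0.019 + 0.058 = 0.077.
At the golden rule the marginal product of capital equals n+δ: 0.2·k^(0.2−1) = 0.077. Solving, k_gold = (0.2/0.077)^(1/0.8) ≈ 3.2974.
y_gold = 3.2974^0.2 ≈ 1.2695.
c_gold = y_gold − (n+δ)·k_gold = 1.2695 − 0.077·3.2974 ≈ 1.0156.

c_gold ≈ 1.016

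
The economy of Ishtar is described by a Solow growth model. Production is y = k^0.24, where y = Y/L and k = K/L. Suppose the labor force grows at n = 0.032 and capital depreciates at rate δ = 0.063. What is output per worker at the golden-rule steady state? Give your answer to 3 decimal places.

y_gold ≈ 1.340

Capital per worker breaks even when investment replaces (n + δ)·k; here n + δ = 0.095.
At the golden rule the marginal product of capital equals n+δ: 0.24·k^(0.24−1) = 0.095. Solving, k_gold = (0.24/0.095)^(1/0.76) ≈ 3.3852.
Output: y_gold = k_gold^0.24 = 3.3852^0.24 ≈ 1.3400.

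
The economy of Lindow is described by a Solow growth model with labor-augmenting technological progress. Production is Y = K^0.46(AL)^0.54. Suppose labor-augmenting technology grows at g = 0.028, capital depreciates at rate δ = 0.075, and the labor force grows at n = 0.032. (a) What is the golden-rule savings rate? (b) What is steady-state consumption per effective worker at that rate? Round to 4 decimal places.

The effective depreciation rate is n + g + δ = 0.032 + 0.028 + 0.075 = 0.135.
For Cobb-Douglas, s_gold equals capital's share: s_gold = 0.46.
Golden rule sets MPK = n+g+δ: 0.46·k^(0.46−1) = 0.135, so k_gold = (0.46/0.135)^(1/0.54) ≈ 9.6821.
y_gold = 9.6821^0.46 ≈ 2.8415; c_gold = (1−0.46)·y_gold ≈ 1.5344.

(a) s_gold = 0.4600; (b) c_gold ≈ 1.5344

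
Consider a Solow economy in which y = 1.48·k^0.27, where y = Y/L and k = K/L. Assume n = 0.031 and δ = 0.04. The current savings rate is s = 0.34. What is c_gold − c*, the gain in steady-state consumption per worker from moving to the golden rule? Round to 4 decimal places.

Δc ≈ 0.0316

The effective depreciation rate is n + δ = 0.031 + 0.04 = 0.071.
Current steady state (s = 0.34): k* = (0.34·1.48/0.071)^(1/0.73) ≈ 14.6233, y* = 1.48·14.6233^0.27 ≈ 3.0537, c* = (1−0.34)·3.0537 ≈ 2.0154.
Maximizing c = f(k) − (n+δ)·k gives f'(k) = n+δ, i.e. 0.27·1.48·k^(0.27−1) = 0.071, so k_gold = (0.27·1.48/0.071)^(1/0.73) ≈ 10.6635.
y_gold = 1.48·10.6635^0.27 ≈ 2.8041, c_gold = y_gold − 0.071·k_gold ≈ 2.0470.
Gain: Δc = 2.0470 − 2.0154 ≈ 0.0316.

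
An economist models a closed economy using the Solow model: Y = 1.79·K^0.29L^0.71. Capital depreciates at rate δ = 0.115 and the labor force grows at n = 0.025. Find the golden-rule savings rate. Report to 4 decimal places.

The effective depreciation rate is n + δ = 0.025 + 0.115 = 0.14.
At the golden rule MPK = n+δ, and in any Cobb-Douglas steady state s = (n+δ)·k/y = MPK·k/y = capital's share 0.29.

s_gold = 0.2900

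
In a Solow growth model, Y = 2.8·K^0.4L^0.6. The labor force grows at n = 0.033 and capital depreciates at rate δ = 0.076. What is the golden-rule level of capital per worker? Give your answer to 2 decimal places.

Break-even investment rate: n + δ = 0.033 + 0.076 = 0.109.
Setting f'(k) = n+δ gives 0.4·2.8·k^(0.4−1) = 0.109, hence k_gold = (0.4·2.8/0.109)^(1/0.6) ≈ 48.5645.

k_gold ≈ 48.56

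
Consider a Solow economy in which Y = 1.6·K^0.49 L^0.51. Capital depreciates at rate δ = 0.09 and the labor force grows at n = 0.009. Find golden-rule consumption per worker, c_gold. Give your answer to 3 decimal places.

Capital per worker breaks even when investment replaces (n + δ)·k; here n + δ = 0.099.
Setting f'(k) = n+δ gives 0.49·1.6·k^(0.49−1) = 0.099, hence k_gold = (0.49·1.6/0.099)^(1/0.51) ≈ 57.8255.
y_gold = 1.6·57.8255^0.49 ≈ 11.6831.
c_gold = y_gold − (n+δ)·k_gold = 11.6831 − 0.099·57.8255 ≈ 5.9584.

c_gold ≈ 5.958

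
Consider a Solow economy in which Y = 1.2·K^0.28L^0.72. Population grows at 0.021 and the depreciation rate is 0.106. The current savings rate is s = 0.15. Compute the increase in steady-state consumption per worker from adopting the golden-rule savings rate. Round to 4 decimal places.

Δc ≈ 0.0932

n + δ = 0.021 + 0.106 = 0.127.
Current steady state (s = 0.15): k* = (0.15·1.2/0.127)^(1/0.72) ≈ 1.6232, y* = 1.2·1.6232^0.28 ≈ 1.3743, c* = (1−0.15)·1.3743 ≈ 1.1682.
Setting f'(k) = n+δ gives 0.28·1.2·k^(0.28−1) = 0.127, hence k_gold = (0.28·1.2/0.127)^(1/0.72) ≈ 3.8624.
y_gold = 1.2·3.8624^0.28 ≈ 1.7519, c_gold = y_gold − 0.127·k_gold ≈ 1.2613.
Gain: Δc = 1.2613 − 1.1682 ≈ 0.0932.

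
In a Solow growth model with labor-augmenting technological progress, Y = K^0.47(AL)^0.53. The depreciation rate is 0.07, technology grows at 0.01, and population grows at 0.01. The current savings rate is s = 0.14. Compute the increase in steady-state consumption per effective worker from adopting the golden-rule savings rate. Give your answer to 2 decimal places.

The effective depreciation rate is n + g + δ = 0.01 + 0.01 + 0.07 = 0.09.
Current steady state (s = 0.14): k* = (0.14/0.09)^(1/0.53) ≈ 2.3017, y* = 2.3017^0.47 ≈ 1.4797, c* = (1−0.14)·1.4797 ≈ 1.2725.
Maximizing c = f(k) − (n+g+δ)·k gives f'(k) = n+g+δ, i.e. 0.47·k^(0.47−1) = 0.09, so k_gold = (0.47/0.09)^(1/0.53) ≈ 22.6175.
y_gold = 22.6175^0.47 ≈ 4.3310, c_gold = y_gold − 0.09·k_gold ≈ 2.2954.
Gain: Δc = 2.2954 − 1.2725 ≈ 1.0229.

Δc ≈ 1.02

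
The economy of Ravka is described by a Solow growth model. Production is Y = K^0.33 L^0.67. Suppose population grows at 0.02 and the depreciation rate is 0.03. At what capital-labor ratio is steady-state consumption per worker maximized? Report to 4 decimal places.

Break-even investment rate: n + δ = 0.02 + 0.03 = 0.05.
At the golden rule the marginal product of capital equals n+δ: 0.33·k^(0.33−1) = 0.05. Solving, k_gold = (0.33/0.05)^(1/0.67) ≈ 16.7186.

k_gold ≈ 16.7186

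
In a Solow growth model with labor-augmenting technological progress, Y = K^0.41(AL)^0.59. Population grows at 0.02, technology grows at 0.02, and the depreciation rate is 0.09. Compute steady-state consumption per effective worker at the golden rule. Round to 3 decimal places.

Break-even investment rate: n + g + δ = 0.02 + 0.02 + 0.09 = 0.13.
Golden rule sets MPK = n+g+δ: 0.41·k^(0.41−1) = 0.13, so k_gold = (0.41/0.13)^(1/0.59) ≈ 7.0064.
y_gold = 7.0064^0.41 ≈ 2.2215.
c_gold = y_gold − (n+g+δ)·k_gold = 2.2215 − 0.13·7.0064 ≈ 1.3107.

c_gold ≈ 1.311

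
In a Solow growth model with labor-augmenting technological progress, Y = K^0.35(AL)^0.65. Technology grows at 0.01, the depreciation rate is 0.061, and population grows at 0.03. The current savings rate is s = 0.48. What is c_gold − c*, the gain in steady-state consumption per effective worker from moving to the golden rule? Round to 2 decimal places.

Δc ≈ 0.07

Break-even investment rate: n + g + δ = 0.03 + 0.01 + 0.061 = 0.101.
Current steady state (s = 0.48): k* = (0.48/0.101)^(1/0.65) ≈ 11.0006, y* = 11.0006^0.35 ≈ 2.3147, c* = (1−0.48)·2.3147 ≈ 1.2036.
Golden rule sets MPK = n+g+δ: 0.35·k^(0.35−1) = 0.101, so k_gold = (0.35/0.101)^(1/0.65) ≈ 6.7667.
y_gold = 6.7667^0.35 ≈ 1.9527, c_gold = y_gold − 0.101·k_gold ≈ 1.2692.
Gain: Δc = 1.2692 − 1.2036 ≈ 0.0656.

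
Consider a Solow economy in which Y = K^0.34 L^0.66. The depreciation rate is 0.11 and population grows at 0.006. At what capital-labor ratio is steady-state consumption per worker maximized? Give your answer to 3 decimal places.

k_gold ≈ 5.100

The effective depreciation rate is n + δ = 0.006 + 0.11 = 0.116.
Maximizing c = f(k) − (n+δ)·k gives f'(k) = n+δ, i.e. 0.34·k^(0.34−1) = 0.116, so k_gold = (0.34/0.116)^(1/0.66) ≈ 5.1004.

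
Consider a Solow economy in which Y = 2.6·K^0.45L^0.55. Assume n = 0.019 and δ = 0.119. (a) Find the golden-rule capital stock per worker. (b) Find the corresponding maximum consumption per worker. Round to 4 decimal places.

Break-even investment rate: n + δ = 0.019 + 0.119 = 0.138.
Setting f'(k) = n+δ gives 0.45·2.6·k^(0.45−1) = 0.138, hence k_gold = (0.45·2.6/0.138)^(1/0.55) ≈ 48.7338.
y_gold = 2.6·48.7338^0.45 ≈ 14.9450; c_gold = y_gold − 0.138·k_gold ≈ 8.2198.

(a) k_gold ≈ 48.7338; (b) c_gold ≈ 8.2198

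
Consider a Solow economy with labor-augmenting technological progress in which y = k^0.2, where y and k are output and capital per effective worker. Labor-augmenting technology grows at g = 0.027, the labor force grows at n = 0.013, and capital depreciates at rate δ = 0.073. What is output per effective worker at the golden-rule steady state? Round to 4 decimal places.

y_gold ≈ 1.1534

The effective depreciation rate is n + g + δ = 0.013 + 0.027 + 0.073 = 0.113.
Setting f'(k) = n+g+δ gives 0.2·k^(0.2−1) = 0.113, hence k_gold = (0.2/0.113)^(1/0.8) ≈ 2.0415.
Output: y_gold = k_gold^0.2 = 2.0415^0.2 ≈ 1.1534.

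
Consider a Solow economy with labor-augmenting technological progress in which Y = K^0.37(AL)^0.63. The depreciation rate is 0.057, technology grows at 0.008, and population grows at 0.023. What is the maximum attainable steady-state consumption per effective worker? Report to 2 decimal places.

Capital per effective worker breaks even when investment replaces (n + g + δ)·k; here n + g + δ = 0.088.
Golden rule sets MPK = n+g+δ: 0.37·k^(0.37−1) = 0.088, so k_gold = (0.37/0.088)^(1/0.63) ≈ 9.7731.
y_gold = 9.7731^0.37 ≈ 2.3244.
c_gold = y_gold − (n+g+δ)·k_gold = 2.3244 − 0.088·9.7731 ≈ 1.4644.

c_gold ≈ 1.46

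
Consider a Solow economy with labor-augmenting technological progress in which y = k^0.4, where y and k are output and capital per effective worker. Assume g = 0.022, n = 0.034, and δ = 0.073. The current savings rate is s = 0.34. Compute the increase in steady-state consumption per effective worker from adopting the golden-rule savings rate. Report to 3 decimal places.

Δc ≈ 0.017

n + g + δ = 0.034 + 0.022 + 0.073 = 0.129.
Current steady state (s = 0.34): k* = (0.34/0.129)^(1/0.6) ≈ 5.0290, y* = 5.0290^0.4 ≈ 1.9081, c* = (1−0.34)·1.9081 ≈ 1.2593.
At the golden rule the marginal product of capital equals n+g+δ: 0.4·k^(0.4−1) = 0.129. Solving, k_gold = (0.4/0.129)^(1/0.6) ≈ 6.5935.
y_gold = 6.5935^0.4 ≈ 2.1264, c_gold = y_gold − 0.129·k_gold ≈ 1.2758.
Gain: Δc = 1.2758 − 1.2593 ≈ 0.0165.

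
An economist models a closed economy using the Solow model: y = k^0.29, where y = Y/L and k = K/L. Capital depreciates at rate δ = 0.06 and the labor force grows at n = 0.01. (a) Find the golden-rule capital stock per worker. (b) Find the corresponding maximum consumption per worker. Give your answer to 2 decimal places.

The effective depreciation rate is n + δ = 0.01 + 0.06 = 0.07.
At the golden rule the marginal product of capital equals n+δ: 0.29·k^(0.29−1) = 0.07. Solving, k_gold = (0.29/0.07)^(1/0.71) ≈ 7.4035.
y_gold = 7.4035^0.29 ≈ 1.7870; c_gold = y_gold − 0.07·k_gold ≈ 1.2688.

(a) k_gold ≈ 7.40; (b) c_gold ≈ 1.27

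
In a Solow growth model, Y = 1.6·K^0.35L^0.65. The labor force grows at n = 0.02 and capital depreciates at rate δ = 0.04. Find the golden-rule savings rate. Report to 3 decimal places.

The effective depreciation rate is n + δ = 0.02 + 0.04 = 0.06.
At the golden rule MPK = n+δ, and in any Cobb-Douglas steady state s = (n+δ)·k/y = MPK·k/y = capital's share 0.35.

s_gold = 0.350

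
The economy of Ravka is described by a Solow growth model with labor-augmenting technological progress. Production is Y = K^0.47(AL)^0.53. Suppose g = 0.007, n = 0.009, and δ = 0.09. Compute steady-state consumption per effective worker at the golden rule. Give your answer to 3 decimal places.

Capital per effective worker breaks even when investment replaces (n + g + δ)·k; here n + g + δ = 0.106.
Maximizing c = f(k) − (n+g+δ)·k gives f'(k) = n+g+δ, i.e. 0.47·k^(0.47−1) = 0.106, so k_gold = (0.47/0.106)^(1/0.53) ≈ 16.6097.
y_gold = 16.6097^0.47 ≈ 3.7460.
c_gold = y_gold − (n+g+δ)·k_gold = 3.7460 − 0.106·16.6097 ≈ 1.9854.

c_gold ≈ 1.985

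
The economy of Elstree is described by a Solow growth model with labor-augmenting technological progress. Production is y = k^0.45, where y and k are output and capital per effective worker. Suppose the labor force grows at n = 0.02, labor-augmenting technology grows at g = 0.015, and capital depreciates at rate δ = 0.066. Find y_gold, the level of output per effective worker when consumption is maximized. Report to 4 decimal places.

y_gold ≈ 3.3956

Break-even investment rate: n + g + δ = 0.02 + 0.015 + 0.066 = 0.101.
Maximizing c = f(k) − (n+g+δ)·k gives f'(k) = n+g+δ, i.e. 0.45·k^(0.45−1) = 0.101, so k_gold = (0.45/0.101)^(1/0.55) ≈ 15.1287.
Output: y_gold = k_gold^0.45 = 15.1287^0.45 ≈ 3.3956.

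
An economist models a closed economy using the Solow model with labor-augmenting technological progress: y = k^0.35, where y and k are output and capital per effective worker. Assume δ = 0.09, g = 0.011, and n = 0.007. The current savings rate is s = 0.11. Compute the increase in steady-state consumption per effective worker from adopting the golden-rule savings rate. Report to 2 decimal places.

The effective depreciation rate is n + g + δ = 0.007 + 0.011 + 0.09 = 0.108.
Current steady state (s = 0.11): k* = (0.11/0.108)^(1/0.65) ≈ 1.0286, y* = 1.0286^0.35 ≈ 1.0099, c* = (1−0.11)·1.0099 ≈ 0.8988.
Setting f'(k) = n+g+δ gives 0.35·k^(0.35−1) = 0.108, hence k_gold = (0.35/0.108)^(1/0.65) ≈ 6.1039.
y_gold = 6.1039^0.35 ≈ 1.8835, c_gold = y_gold − 0.108·k_gold ≈ 1.2243.
Gain: Δc = 1.2243 − 0.8988 ≈ 0.3254.

Δc ≈ 0.33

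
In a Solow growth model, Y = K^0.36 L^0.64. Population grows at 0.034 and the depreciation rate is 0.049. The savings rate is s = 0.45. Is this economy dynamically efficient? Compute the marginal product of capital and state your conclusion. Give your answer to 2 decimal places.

The effective depreciation rate is n + δ = 0.034 + 0.049 = 0.083.
Steady-state k*: s·k^0.36 = 0.083·k gives k* = (0.45/0.083)^(1/0.64) ≈ 14.0309.
MPK = 0.36·14.0309^(-0.64) ≈ 0.0664.
MPK < n+δ = 0.083, so the economy is dynamically inefficient (over-saving).

dynamically inefficient; MPK ≈ 0.07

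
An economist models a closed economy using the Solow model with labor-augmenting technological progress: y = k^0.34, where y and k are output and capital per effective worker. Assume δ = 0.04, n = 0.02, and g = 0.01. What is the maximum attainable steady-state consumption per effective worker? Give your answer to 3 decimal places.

Capital per effective worker breaks even when investment replaces (n + g + δ)·k; here n + g + δ = 0.07.
Golden rule sets MPK = n+g+δ: 0.34·k^(0.34−1) = 0.07, so k_gold = (0.34/0.07)^(1/0.66) ≈ 10.9641.
y_gold = 10.9641^0.34 ≈ 2.2573.
c_gold = y_gold − (n+g+δ)·k_gold = 2.2573 − 0.07·10.9641 ≈ 1.4898.

c_gold ≈ 1.490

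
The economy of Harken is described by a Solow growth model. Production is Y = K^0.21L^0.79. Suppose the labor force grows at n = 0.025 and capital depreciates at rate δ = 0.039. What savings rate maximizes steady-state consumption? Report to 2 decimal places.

s_gold = 0.21

n + δ = 0.025 + 0.039 = 0.064.
At the golden rule MPK = n+δ, and in any Cobb-Douglas steady state s = (n+δ)·k/y = MPK·k/y = capital's share 0.21.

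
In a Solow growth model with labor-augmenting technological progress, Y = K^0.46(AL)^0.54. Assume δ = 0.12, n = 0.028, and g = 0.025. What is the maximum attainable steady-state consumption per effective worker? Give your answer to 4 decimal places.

c_gold ≈ 1.2422

n + g + δ = 0.028 + 0.025 + 0.12 = 0.173.
Maximizing c = f(k) − (n+g+δ)·k gives f'(k) = n+g+δ, i.e. 0.46·k^(0.46−1) = 0.173, so k_gold = (0.46/0.173)^(1/0.54) ≈ 6.1165.
y_gold = 6.1165^0.46 ≈ 2.3003.
c_gold = y_gold − (n+g+δ)·k_gold = 2.3003 − 0.173·6.1165 ≈ 1.2422.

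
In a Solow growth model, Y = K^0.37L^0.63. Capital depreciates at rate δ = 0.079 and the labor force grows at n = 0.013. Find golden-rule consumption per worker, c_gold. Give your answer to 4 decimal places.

Capital per worker breaks even when investment replaces (n + δ)·k; here n + δ = 0.092.
Golden rule sets MPK = n+δ: 0.37·k^(0.37−1) = 0.092, so k_gold = (0.37/0.092)^(1/0.63) ≈ 9.1072.
y_gold = 9.1072^0.37 ≈ 2.2645.
c_gold = y_gold − (n+δ)·k_gold = 2.2645 − 0.092·9.1072 ≈ 1.4266.

c_gold ≈ 1.4266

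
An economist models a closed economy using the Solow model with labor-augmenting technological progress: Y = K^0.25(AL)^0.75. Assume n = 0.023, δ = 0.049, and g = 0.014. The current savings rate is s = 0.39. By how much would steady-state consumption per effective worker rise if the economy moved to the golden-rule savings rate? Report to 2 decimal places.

Break-even investment rate: n + g + δ = 0.023 + 0.014 + 0.049 = 0.086.
Current steady state (s = 0.39): k* = (0.39/0.086)^(1/0.75) ≈ 7.5062, y* = 7.5062^0.25 ≈ 1.6552, c* = (1−0.39)·1.6552 ≈ 1.0097.
Setting f'(k) = n+g+δ gives 0.25·k^(0.25−1) = 0.086, hence k_gold = (0.25/0.086)^(1/0.75) ≈ 4.1488.
y_gold = 4.1488^0.25 ≈ 1.4272, c_gold = y_gold − 0.086·k_gold ≈ 1.0704.
Gain: Δc = 1.0704 − 1.0097 ≈ 0.0607.

Δc ≈ 0.06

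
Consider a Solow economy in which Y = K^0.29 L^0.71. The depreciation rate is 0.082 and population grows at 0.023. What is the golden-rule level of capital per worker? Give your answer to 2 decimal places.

Break-even investment rate: n + δ = 0.023 + 0.082 = 0.105.
Maximizing c = f(k) − (n+δ)·k gives f'(k) = n+δ, i.e. 0.29·k^(0.29−1) = 0.105, so k_gold = (0.29/0.105)^(1/0.71) ≈ 4.1824.

k_gold ≈ 4.18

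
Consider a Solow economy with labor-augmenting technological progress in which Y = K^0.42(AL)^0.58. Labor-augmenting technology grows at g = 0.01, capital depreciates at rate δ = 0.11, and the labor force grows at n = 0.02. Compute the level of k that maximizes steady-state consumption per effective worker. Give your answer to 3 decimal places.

k_gold ≈ 6.647

The effective depreciation rate is n + g + δ = 0.02 + 0.01 + 0.11 = 0.14.
Maximizing c = f(k) − (n+g+δ)·k gives f'(k) = n+g+δ, i.e. 0.42·k^(0.42−1) = 0.14, so k_gold = (0.42/0.14)^(1/0.58) ≈ 6.6470.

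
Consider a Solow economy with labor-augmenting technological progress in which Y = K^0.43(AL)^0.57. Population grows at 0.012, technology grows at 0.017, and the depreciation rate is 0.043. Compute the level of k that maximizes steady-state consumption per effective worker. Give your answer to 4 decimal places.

k_gold ≈ 22.9955

The effective depreciation rate is n + g + δ = 0.012 + 0.017 + 0.043 = 0.072.
Setting f'(k) = n+g+δ gives 0.43·k^(0.43−1) = 0.072, hence k_gold = (0.43/0.072)^(1/0.57) ≈ 22.9955.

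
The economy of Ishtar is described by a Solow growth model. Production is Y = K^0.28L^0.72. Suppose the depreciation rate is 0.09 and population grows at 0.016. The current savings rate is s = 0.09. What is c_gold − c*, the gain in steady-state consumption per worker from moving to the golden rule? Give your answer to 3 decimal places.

Δc ≈ 0.197

The effective depreciation rate is n + δ = 0.016 + 0.09 = 0.106.
Current steady state (s = 0.09): k* = (0.09/0.106)^(1/0.72) ≈ 0.7967, y* = 0.7967^0.28 ≈ 0.9383, c* = (1−0.09)·0.9383 ≈ 0.8539.
Maximizing c = f(k) − (n+δ)·k gives f'(k) = n+δ, i.e. 0.28·k^(0.28−1) = 0.106, so k_gold = (0.28/0.106)^(1/0.72) ≈ 3.8539.
y_gold = 3.8539^0.28 ≈ 1.4590, c_gold = y_gold − 0.106·k_gold ≈ 1.0505.
Gain: Δc = 1.0505 − 0.8539 ≈ 0.1966.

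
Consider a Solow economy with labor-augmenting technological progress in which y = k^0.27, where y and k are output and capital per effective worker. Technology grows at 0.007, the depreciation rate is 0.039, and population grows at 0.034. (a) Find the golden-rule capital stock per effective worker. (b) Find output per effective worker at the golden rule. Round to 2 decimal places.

Capital per effective worker breaks even when investment replaces (n + g + δ)·k; here n + g + δ = 0.08.
Golden rule sets MPK = n+g+δ: 0.27·k^(0.27−1) = 0.08, so k_gold = (0.27/0.08)^(1/0.73) ≈ 5.2925.
y_gold = 5.2925^0.27 ≈ 1.5682.

(a) k_gold ≈ 5.29; (b) y_gold ≈ 1.57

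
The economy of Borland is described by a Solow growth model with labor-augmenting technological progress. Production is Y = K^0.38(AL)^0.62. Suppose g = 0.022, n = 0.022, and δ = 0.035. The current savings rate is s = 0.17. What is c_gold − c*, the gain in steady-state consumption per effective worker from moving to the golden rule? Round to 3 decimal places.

The effective depreciation rate is n + g + δ = 0.022 + 0.022 + 0.035 = 0.079.
Current steady state (s = 0.17): k* = (0.17/0.079)^(1/0.62) ≈ 3.4420, y* = 3.4420^0.38 ≈ 1.5995, c* = (1−0.17)·1.5995 ≈ 1.3276.
At the golden rule the marginal product of capital equals n+g+δ: 0.38·k^(0.38−1) = 0.079. Solving, k_gold = (0.38/0.079)^(1/0.62) ≈ 12.5966.
y_gold = 12.5966^0.38 ≈ 2.6188, c_gold = y_gold − 0.079·k_gold ≈ 1.6236.
Gain: Δc = 1.6236 − 1.3276 ≈ 0.2960.

Δc ≈ 0.296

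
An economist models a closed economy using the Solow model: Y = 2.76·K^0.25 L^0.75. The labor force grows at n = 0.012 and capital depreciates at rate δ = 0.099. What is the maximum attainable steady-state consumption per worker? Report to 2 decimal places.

c_gold ≈ 3.81

Break-even investment rate: n + δ = 0.012 + 0.099 = 0.111.
Golden rule sets MPK = n+δ: 0.25·2.76·k^(0.25−1) = 0.111, so k_gold = (0.25·2.76/0.111)^(1/0.75) ≈ 11.4297.
y_gold = 2.76·11.4297^0.25 ≈ 5.0748.
c_gold = y_gold − (n+δ)·k_gold = 5.0748 − 0.111·11.4297 ≈ 3.8061.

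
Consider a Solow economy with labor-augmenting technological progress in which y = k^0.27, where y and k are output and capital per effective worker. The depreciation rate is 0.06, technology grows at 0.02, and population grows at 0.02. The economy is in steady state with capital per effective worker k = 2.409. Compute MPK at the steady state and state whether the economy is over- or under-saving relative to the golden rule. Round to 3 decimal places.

Break-even investment rate: n + g + δ = 0.02 + 0.02 + 0.06 = 0.1.
MPK = 0.27·k^(0.27−1) = 0.27·2.409^(-0.73) ≈ 0.1421.
MPK > 0.1, so the economy is dynamically efficient (under-saving).

under-saving; MPK ≈ 0.142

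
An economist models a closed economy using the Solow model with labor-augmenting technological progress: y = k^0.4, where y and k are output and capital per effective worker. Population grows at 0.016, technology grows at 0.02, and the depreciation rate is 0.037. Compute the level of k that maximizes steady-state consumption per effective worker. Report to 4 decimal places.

k_gold ≈ 17.0305

The effective depreciation rate is n + g + δ = 0.016 + 0.02 + 0.037 = 0.073.
Setting f'(k) = n+g+δ gives 0.4·k^(0.4−1) = 0.073, hence k_gold = (0.4/0.073)^(1/0.6) ≈ 17.0305.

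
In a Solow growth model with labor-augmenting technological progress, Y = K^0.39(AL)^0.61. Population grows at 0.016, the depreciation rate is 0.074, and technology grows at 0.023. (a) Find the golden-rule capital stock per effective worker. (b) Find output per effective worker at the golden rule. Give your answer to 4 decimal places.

(a) k_gold ≈ 7.6198; (b) y_gold ≈ 2.2078

The effective depreciation rate is n + g + δ = 0.016 + 0.023 + 0.074 = 0.113.
At the golden rule the marginal product of capital equals n+g+δ: 0.39·k^(0.39−1) = 0.113. Solving, k_gold = (0.39/0.113)^(1/0.61) ≈ 7.6198.
y_gold = 7.6198^0.39 ≈ 2.2078.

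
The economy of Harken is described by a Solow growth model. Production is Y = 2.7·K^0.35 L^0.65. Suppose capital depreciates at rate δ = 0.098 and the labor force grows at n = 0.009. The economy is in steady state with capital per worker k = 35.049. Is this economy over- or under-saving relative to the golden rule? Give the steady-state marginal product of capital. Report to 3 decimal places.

Break-even investment rate: n + δ = 0.009 + 0.098 = 0.107.
MPK = 0.35·2.7·k^(0.35−1) = 0.35·2.7·35.049^(-0.65) ≈ 0.0936.
MPK < 0.107, so the economy is dynamically inefficient (over-saving).

over-saving; MPK ≈ 0.094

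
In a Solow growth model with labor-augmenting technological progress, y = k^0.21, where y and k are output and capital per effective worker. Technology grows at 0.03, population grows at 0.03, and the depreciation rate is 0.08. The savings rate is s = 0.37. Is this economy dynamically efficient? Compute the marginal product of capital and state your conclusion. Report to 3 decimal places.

Capital per effective worker breaks even when investment replaces (n + g + δ)·k; here n + g + δ = 0.14.
Steady-state k*: s·k^0.21 = 0.14·k gives k* = (0.37/0.14)^(1/0.79) ≈ 3.4219.
MPK = 0.21·3.4219^(-0.79) ≈ 0.0795.
MPK < n+g+δ = 0.14, so the economy is dynamically inefficient (over-saving).

dynamically inefficient; MPK ≈ 0.079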